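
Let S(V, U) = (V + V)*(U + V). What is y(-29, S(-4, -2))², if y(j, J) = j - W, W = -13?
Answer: 256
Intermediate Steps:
S(V, U) = 2*V*(U + V) (S(V, U) = (2*V)*(U + V) = 2*V*(U + V))
y(j, J) = 13 + j (y(j, J) = j - 1*(-13) = j + 13 = 13 + j)
y(-29, S(-4, -2))² = (13 - 29)² = (-16)² = 256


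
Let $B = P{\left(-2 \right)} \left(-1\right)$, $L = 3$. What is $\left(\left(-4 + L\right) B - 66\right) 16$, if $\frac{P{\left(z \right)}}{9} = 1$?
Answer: $-912$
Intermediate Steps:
$P{\left(z \right)} = 9$ ($P{\left(z \right)} = 9 \cdot 1 = 9$)
$B = -9$ ($B = 9 \left(-1\right) = -9$)
$\left(\left(-4 + L\right) B - 66\right) 16 = \left(\left(-4 + 3\right) \left(-9\right) - 66\right) 16 = \left(\left(-1\right) \left(-9\right) - 66\right) 16 = \left(9 - 66\right) 16 = \left(-57\right) 16 = -912$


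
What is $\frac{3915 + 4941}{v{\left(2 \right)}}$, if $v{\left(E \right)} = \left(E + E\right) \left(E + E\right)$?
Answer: $\frac{1107}{2} \approx 553.5$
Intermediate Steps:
$v{\left(E \right)} = 4 E^{2}$ ($v{\left(E \right)} = 2 E 2 E = 4 E^{2}$)
$\frac{3915 + 4941}{v{\left(2 \right)}} = \frac{3915 + 4941}{4 \cdot 2^{2}} = \frac{8856}{4 \cdot 4} = \frac{8856}{16} = 8856 \cdot \frac{1}{16} = \frac{1107}{2}$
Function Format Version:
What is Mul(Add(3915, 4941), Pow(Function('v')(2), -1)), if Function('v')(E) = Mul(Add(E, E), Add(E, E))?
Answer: Rational(1107, 2) ≈ 553.50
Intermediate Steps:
Function('v')(E) = Mul(4, Pow(E, 2)) (Function('v')(E) = Mul(Mul(2, E), Mul(2, E)) = Mul(4, Pow(E, 2)))
Mul(Add(3915, 4941), Pow(Function('v')(2), -1)) = Mul(Add(3915, 4941), Pow(Mul(4, Pow(2, 2)), -1)) = Mul(8856, Pow(Mul(4, 4), -1)) = Mul(8856, Pow(16, -1)) = Mul(8856, Rational(1, 16)) = Rational(1107, 2)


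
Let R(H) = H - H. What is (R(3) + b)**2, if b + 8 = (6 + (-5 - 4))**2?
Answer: 1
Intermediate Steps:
R(H) = 0
b = 1 (b = -8 + (6 + (-5 - 4))**2 = -8 + (6 - 9)**2 = -8 + (-3)**2 = -8 + 9 = 1)
(R(3) + b)**2 = (0 + 1)**2 = 1**2 = 1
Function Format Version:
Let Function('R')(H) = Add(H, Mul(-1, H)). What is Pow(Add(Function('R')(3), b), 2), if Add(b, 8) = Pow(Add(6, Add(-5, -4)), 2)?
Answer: 1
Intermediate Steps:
Function('R')(H) = 0
b = 1 (b = Add(-8, Pow(Add(6, Add(-5, -4)), 2)) = Add(-8, Pow(Add(6, -9), 2)) = Add(-8, Pow(-3, 2)) = Add(-8, 9) = 1)
Pow(Add(Function('R')(3), b), 2) = Pow(Add(0, 1), 2) = Pow(1, 2) = 1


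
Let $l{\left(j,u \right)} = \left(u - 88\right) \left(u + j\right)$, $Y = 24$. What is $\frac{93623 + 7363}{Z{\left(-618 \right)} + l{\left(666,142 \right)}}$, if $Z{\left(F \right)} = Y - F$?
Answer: $\frac{16831}{7379} \approx 2.2809$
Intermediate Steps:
$Z{\left(F \right)} = 24 - F$
$l{\left(j,u \right)} = \left(-88 + u\right) \left(j + u\right)$
$\frac{93623 + 7363}{Z{\left(-618 \right)} + l{\left(666,142 \right)}} = \frac{93623 + 7363}{\left(24 - -618\right) + \left(142^{2} - 58608 - 12496 + 666 \cdot 142\right)} = \frac{100986}{\left(24 + 618\right) + \left(20164 - 58608 - 12496 + 94572\right)} = \frac{100986}{642 + 43632} = \frac{100986}{44274} = 100986 \cdot \frac{1}{44274} = \frac{16831}{7379}$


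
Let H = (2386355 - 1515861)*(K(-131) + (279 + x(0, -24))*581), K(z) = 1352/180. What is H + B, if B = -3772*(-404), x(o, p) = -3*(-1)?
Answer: 6418419309592/45 ≈ 1.4263e+11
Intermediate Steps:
x(o, p) = 3
K(z) = 338/45 (K(z) = 1352*(1/180) = 338/45)
H = 6418350734632/45 (H = (2386355 - 1515861)*(338/45 + (279 + 3)*581) = 870494*(338/45 + 282*581) = 870494*(338/45 + 163842) = 870494*(7373228/45) = 6418350734632/45 ≈ 1.4263e+11)
B = 1523888
H + B = 6418350734632/45 + 1523888 = 6418419309592/45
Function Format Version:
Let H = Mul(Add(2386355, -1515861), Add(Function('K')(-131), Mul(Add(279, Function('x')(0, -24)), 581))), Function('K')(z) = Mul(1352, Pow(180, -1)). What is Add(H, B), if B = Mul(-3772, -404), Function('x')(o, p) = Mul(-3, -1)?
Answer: Rational(6418419309592, 45) ≈ 1.4263e+11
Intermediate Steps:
Function('x')(o, p) = 3
Function('K')(z) = Rational(338, 45) (Function('K')(z) = Mul(1352, Rational(1, 180)) = Rational(338, 45))
H = Rational(6418350734632, 45) (H = Mul(Add(2386355, -1515861), Add(Rational(338, 45), Mul(Add(279, 3), 581))) = Mul(870494, Add(Rational(338, 45), Mul(282, 581))) = Mul(870494, Add(Rational(338, 45), 163842)) = Mul(870494, Rational(7373228, 45)) = Rational(6418350734632, 45) ≈ 1.4263e+11)
B = 1523888
Add(H, B) = Add(Rational(6418350734632, 45), 1523888) = Rational(6418419309592, 45)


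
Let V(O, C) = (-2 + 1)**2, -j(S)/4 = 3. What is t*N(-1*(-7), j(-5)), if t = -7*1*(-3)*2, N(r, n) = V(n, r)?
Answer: 42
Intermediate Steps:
j(S) = -12 (j(S) = -4*3 = -12)
V(O, C) = 1 (V(O, C) = (-1)**2 = 1)
N(r, n) = 1
t = 42 (t = -(-21)*2 = -7*(-6) = 42)
t*N(-1*(-7), j(-5)) = 42*1 = 42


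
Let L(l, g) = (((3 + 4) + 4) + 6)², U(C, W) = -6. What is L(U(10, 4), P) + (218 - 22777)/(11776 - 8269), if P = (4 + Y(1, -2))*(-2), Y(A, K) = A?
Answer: 990964/3507 ≈ 282.57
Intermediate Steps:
P = -10 (P = (4 + 1)*(-2) = 5*(-2) = -10)
L(l, g) = 289 (L(l, g) = ((7 + 4) + 6)² = (11 + 6)² = 17² = 289)
L(U(10, 4), P) + (218 - 22777)/(11776 - 8269) = 289 + (218 - 22777)/(11776 - 8269) = 289 - 22559/3507 = 990964/3507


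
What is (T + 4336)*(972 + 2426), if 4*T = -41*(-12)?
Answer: 15151682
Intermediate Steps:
T = 123 (T = (-41*(-12))/4 = (1/4)*492 = 123)
(T + 4336)*(972 + 2426) = (123 + 4336)*(972 + 2426) = 4459*3398 = 15151682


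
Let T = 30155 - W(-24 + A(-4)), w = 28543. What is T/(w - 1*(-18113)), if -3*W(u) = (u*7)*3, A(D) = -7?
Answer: 14969/23328 ≈ 0.64167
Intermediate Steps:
W(u) = -7*u (W(u) = -u*7*3/3 = -7*u*3/3 = -7*u)
T = 29938 (T = 30155 - (-7)*(-24 - 7) = 30155 - (-7)*(-31) = 30155 - 1*217 = 30155 - 217 = 29938)
T/(w - 1*(-18113)) = 29938/(28543 - 1*(-18113)) = 29938/(28543 + 18113) = 29938/46656 = 29938*(1/46656) = 14969/23328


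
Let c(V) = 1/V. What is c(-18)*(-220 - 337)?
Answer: 557/18 ≈ 30.944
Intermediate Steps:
c(-18)*(-220 - 337) = (-220 - 337)/(-18) = -1/18*(-557) = 557/18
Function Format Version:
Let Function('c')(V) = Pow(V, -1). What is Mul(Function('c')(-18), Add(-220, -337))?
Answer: Rational(557, 18) ≈ 30.944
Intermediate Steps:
Mul(Function('c')(-18), Add(-220, -337)) = Mul(Pow(-18, -1), Add(-220, -337)) = Mul(Rational(-1, 18), -557) = Rational(557, 18)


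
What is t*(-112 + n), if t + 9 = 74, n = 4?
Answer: -7020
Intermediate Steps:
t = 65 (t = -9 + 74 = 65)
t*(-112 + n) = 65*(-112 + 4) = 65*(-108) = -7020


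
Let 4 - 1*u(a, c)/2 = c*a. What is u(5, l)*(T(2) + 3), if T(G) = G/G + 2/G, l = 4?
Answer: -160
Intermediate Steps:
T(G) = 1 + 2/G
u(a, c) = 8 - 2*a*c (u(a, c) = 8 - 2*c*a = 8 - 2*a*c)
u(5, l)*(T(2) + 3) = (8 - 2*5*4)*((2 + 2)/2 + 3) = (8 - 40)*((1/2)*4 + 3) = -32*(2 + 3) = -32*5 = -160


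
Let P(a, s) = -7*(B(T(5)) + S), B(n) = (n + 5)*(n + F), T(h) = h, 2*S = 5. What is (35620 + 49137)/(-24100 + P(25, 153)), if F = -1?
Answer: -169514/48795 ≈ -3.4740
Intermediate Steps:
S = 5/2 (S = (½)*5 = 5/2 ≈ 2.5000)
B(n) = (-1 + n)*(5 + n) (B(n) = (n + 5)*(n - 1) = (5 + n)*(-1 + n) = (-1 + n)*(5 + n))
P(a, s) = -595/2 (P(a, s) = -7*((-5 + 5² + 4*5) + 5/2) = -7*((-5 + 25 + 20) + 5/2) = -7*(40 + 5/2) = -7*85/2 = -595/2)
(35620 + 49137)/(-24100 + P(25, 153)) = (35620 + 49137)/(-24100 - 595/2) = 84757/(-48795/2) = 84757*(-2/48795) = -169514/48795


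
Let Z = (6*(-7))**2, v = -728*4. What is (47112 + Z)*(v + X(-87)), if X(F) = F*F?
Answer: 227615532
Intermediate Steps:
v = -2912
Z = 1764 (Z = (-42)**2 = 1764)
X(F) = F**2
(47112 + Z)*(v + X(-87)) = (47112 + 1764)*(-2912 + (-87)**2) = 48876*(-2912 + 7569) = 48876*4657 = 227615532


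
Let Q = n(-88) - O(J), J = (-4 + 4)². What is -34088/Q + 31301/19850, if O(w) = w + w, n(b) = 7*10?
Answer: -67445573/138950 ≈ -485.39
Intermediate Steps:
n(b) = 70
J = 0 (J = 0² = 0)
O(w) = 2*w
Q = 70 (Q = 70 - 2*0 = 70 - 1*0 = 70 + 0 = 70)
-34088/Q + 31301/19850 = -34088/70 + 31301/19850 = -34088*1/70 + 31301*(1/19850) = -17044/35 + 31301/19850 = -67445573/138950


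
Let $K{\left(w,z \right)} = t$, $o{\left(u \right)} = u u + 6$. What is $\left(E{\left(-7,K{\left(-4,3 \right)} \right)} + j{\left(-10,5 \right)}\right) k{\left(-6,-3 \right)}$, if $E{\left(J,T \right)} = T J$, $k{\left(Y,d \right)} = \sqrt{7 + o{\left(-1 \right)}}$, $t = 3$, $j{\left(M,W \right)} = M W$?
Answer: $- 71 \sqrt{14} \approx -265.66$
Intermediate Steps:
$o{\left(u \right)} = 6 + u^{2}$ ($o{\left(u \right)} = u^{2} + 6 = 6 + u^{2}$)
$k{\left(Y,d \right)} = \sqrt{14}$ ($k{\left(Y,d \right)} = \sqrt{7 + \left(6 + \left(-1\right)^{2}\right)} = \sqrt{7 + \left(6 + 1\right)} = \sqrt{7 + 7} = \sqrt{14}$)
$K{\left(w,z \right)} = 3$
$E{\left(J,T \right)} = J T$
$\left(E{\left(-7,K{\left(-4,3 \right)} \right)} + j{\left(-10,5 \right)}\right) k{\left(-6,-3 \right)} = \left(\left(-7\right) 3 - 50\right) \sqrt{14} = \left(-21 - 50\right) \sqrt{14} = - 71 \sqrt{14}$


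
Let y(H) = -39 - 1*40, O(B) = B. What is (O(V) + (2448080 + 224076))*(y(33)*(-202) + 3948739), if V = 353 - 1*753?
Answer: 10592702997932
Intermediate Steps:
V = -400 (V = 353 - 753 = -400)
y(H) = -79 (y(H) = -39 - 40 = -79)
(O(V) + (2448080 + 224076))*(y(33)*(-202) + 3948739) = (-400 + (2448080 + 224076))*(-79*(-202) + 3948739) = (-400 + 2672156)*(15958 + 3948739) = 2671756*3964697 = 10592702997932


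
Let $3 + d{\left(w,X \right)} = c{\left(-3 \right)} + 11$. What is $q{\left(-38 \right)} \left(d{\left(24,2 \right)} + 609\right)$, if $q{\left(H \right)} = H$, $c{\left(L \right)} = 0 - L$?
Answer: $-23560$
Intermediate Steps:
$c{\left(L \right)} = - L$
$d{\left(w,X \right)} = 11$ ($d{\left(w,X \right)} = -3 + \left(\left(-1\right) \left(-3\right) + 11\right) = -3 + \left(3 + 11\right) = -3 + 14 = 11$)
$q{\left(-38 \right)} \left(d{\left(24,2 \right)} + 609\right) = - 38 \left(11 + 609\right) = \left(-38\right) 620 = -23560$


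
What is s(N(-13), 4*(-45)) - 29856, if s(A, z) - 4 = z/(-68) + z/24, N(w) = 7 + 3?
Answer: -1015133/34 ≈ -29857.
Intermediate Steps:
N(w) = 10
s(A, z) = 4 + 11*z/408 (s(A, z) = 4 + (z/(-68) + z/24) = 4 + (z*(-1/68) + z*(1/24)) = 4 + (-z/68 + z/24) = 4 + 11*z/408)
s(N(-13), 4*(-45)) - 29856 = (4 + 11*(4*(-45))/408) - 29856 = (4 + (11/408)*(-180)) - 29856 = (4 - 165/34) - 29856 = -29/34 - 29856 = -1015133/34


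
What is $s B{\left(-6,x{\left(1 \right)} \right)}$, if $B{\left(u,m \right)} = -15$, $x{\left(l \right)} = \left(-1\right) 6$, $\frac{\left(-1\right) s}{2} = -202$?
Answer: $-6060$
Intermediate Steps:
$s = 404$ ($s = \left(-2\right) \left(-202\right) = 404$)
$x{\left(l \right)} = -6$
$s B{\left(-6,x{\left(1 \right)} \right)} = 404 \left(-15\right) = -6060$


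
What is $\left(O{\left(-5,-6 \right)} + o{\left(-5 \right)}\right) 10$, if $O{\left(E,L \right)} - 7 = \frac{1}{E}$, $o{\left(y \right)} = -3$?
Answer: $38$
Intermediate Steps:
$O{\left(E,L \right)} = 7 + \frac{1}{E}$
$\left(O{\left(-5,-6 \right)} + o{\left(-5 \right)}\right) 10 = \left(\left(7 + \frac{1}{-5}\right) - 3\right) 10 = \left(\left(7 - \frac{1}{5}\right) - 3\right) 10 = \left(\frac{34}{5} - 3\right) 10 = \frac{19}{5} \cdot 10 = 38$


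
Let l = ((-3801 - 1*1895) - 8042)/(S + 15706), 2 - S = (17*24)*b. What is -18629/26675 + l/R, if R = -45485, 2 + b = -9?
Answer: -155568304469/222764152050 ≈ -0.69835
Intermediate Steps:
b = -11 (b = -2 - 9 = -11)
S = 4490 (S = 2 - 17*24*(-11) = 2 - 408*(-11) = 2 - 1*(-4488) = 2 + 4488 = 4490)
l = -6869/10098 (l = ((-3801 - 1*1895) - 8042)/(4490 + 15706) = ((-3801 - 1895) - 8042)/20196 = (-5696 - 8042)*(1/20196) = -13738*1/20196 = -6869/10098 ≈ -0.68023)
-18629/26675 + l/R = -18629/26675 - 6869/10098/(-45485) = -18629*1/26675 - 6869/10098*(-1/45485) = -18629/26675 + 6869/459307530 = -155568304469/222764152050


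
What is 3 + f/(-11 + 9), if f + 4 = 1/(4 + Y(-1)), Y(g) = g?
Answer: 29/6 ≈ 4.8333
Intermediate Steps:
f = -11/3 (f = -4 + 1/(4 - 1) = -4 + 1/3 = -11/3 ≈ -3.6667)
3 + f/(-11 + 9) = 3 - 11/3/(-11 + 9) = 3 - 11/3/(-2) = 3 - 1/2*(-11/3) = 3 + 11/6 = 29/6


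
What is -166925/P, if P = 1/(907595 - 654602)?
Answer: -42230856525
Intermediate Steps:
P = 1/252993 ≈ 3.9527e-6
-166925/P = -166925/1/252993 = -166925*252993 = -42230856525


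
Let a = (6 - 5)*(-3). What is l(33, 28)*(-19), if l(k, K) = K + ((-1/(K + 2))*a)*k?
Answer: -5947/10 ≈ -594.70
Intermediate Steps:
a = -3 (a = 1*(-3) = -3)
l(k, K) = K + 3*k/(2 + K) (l(k, K) = K + (-1/(K + 2)*(-3))*k = K + (-1/(2 + K)*(-3))*k = K + (3/(2 + K))*k = K + 3*k/(2 + K))
l(33, 28)*(-19) = ((28² + 2*28 + 3*33)/(2 + 28))*(-19) = ((784 + 56 + 99)/30)*(-19) = ((1/30)*939)*(-19) = (313/10)*(-19) = -5947/10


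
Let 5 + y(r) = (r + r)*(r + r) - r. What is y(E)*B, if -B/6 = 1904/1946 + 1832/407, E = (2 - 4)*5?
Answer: -753300000/56573 ≈ -13316.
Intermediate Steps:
E = -10 (E = -2*5 = -10)
y(r) = -5 - r + 4*r² (y(r) = -5 + ((r + r)*(r + r) - r) = -5 + ((2*r)*(2*r) - r) = -5 + (4*r² - r) = -5 + (-r + 4*r²) = -5 - r + 4*r²)
B = -1860000/56573 (B = -6*(1904/1946 + 1832/407) = -6*(1904*(1/1946) + 1832*(1/407)) = -6*(136/139 + 1832/407) = -6*310000/56573 = -1860000/56573 ≈ -32.878)
y(E)*B = (-5 - 1*(-10) + 4*(-10)²)*(-1860000/56573) = (-5 + 10 + 4*100)*(-1860000/56573) = (-5 + 10 + 400)*(-1860000/56573) = 405*(-1860000/56573) = -753300000/56573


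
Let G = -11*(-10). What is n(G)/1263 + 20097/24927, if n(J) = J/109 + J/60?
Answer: 792690547/980464374 ≈ 0.80849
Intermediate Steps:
G = 110
n(J) = 169*J/6540 (n(J) = J*(1/109) + J*(1/60) = J/109 + J/60 = 169*J/6540)
n(G)/1263 + 20097/24927 = ((169/6540)*110)/1263 + 20097/24927 = (1859/654)*(1/1263) + 20097*(1/24927) = 1859/826002 + 957/1187 = 792690547/980464374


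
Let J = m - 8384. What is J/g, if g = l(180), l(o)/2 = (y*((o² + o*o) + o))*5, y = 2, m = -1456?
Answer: -41/5415 ≈ -0.0075716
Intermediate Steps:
l(o) = 20*o + 40*o² (l(o) = 2*((2*((o² + o*o) + o))*5) = 2*((2*((o² + o²) + o))*5) = 2*((2*(2*o² + o))*5) = 2*((2*(o + 2*o²))*5) = 2*((2*o + 4*o²)*5) = 2*(10*o + 20*o²) = 20*o + 40*o²)
g = 1299600 (g = 20*180*(1 + 2*180) = 20*180*(1 + 360) = 20*180*361 = 1299600)
J = -9840 (J = -1456 - 8384 = -9840)
J/g = -9840/1299600 = -9840*1/1299600 = -41/5415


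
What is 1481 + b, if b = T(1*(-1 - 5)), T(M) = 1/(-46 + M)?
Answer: 77011/52 ≈ 1481.0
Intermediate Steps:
b = -1/52 (b = 1/(-46 + 1*(-1 - 5)) = 1/(-46 + 1*(-6)) = 1/(-46 - 6) = 1/(-52) = -1/52 ≈ -0.019231)
1481 + b = 1481 - 1/52 = 77011/52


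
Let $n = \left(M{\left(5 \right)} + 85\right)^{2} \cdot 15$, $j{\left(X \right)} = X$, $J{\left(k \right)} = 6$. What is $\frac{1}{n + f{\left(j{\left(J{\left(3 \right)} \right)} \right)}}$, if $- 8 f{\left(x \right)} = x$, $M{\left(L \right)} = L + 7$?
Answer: $\frac{4}{564537} \approx 7.0855 \cdot 10^{-6}$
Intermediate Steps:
$M{\left(L \right)} = 7 + L$
$f{\left(x \right)} = - \frac{x}{8}$
$n = 141135$ ($n = \left(\left(7 + 5\right) + 85\right)^{2} \cdot 15 = \left(12 + 85\right)^{2} \cdot 15 = 97^{2} \cdot 15 = 9409 \cdot 15 = 141135$)
$\frac{1}{n + f{\left(j{\left(J{\left(3 \right)} \right)} \right)}} = \frac{1}{141135 - \frac{3}{4}} = \frac{1}{\frac{564537}{4}} = \frac{4}{564537}$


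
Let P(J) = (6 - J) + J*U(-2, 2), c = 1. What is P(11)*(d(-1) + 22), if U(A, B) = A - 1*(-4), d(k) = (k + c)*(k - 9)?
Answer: 374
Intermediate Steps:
d(k) = (1 + k)*(-9 + k) (d(k) = (k + 1)*(k - 9) = (1 + k)*(-9 + k))
U(A, B) = 4 + A (U(A, B) = A + 4 = 4 + A)
P(J) = 6 + J (P(J) = (6 - J) + J*(4 - 2) = (6 - J) + J*2 = (6 - J) + 2*J = 6 + J)
P(11)*(d(-1) + 22) = (6 + 11)*((-9 + (-1)² - 8*(-1)) + 22) = 17*((-9 + 1 + 8) + 22) = 17*(0 + 22) = 17*22 = 374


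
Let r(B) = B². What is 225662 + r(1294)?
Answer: 1900098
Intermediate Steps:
225662 + r(1294) = 225662 + 1294² = 225662 + 1674436 = 1900098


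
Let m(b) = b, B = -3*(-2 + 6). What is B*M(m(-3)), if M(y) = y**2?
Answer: -108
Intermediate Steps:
B = -12 (B = -3*4 = -12)
B*M(m(-3)) = -12*(-3)**2 = -12*9 = -108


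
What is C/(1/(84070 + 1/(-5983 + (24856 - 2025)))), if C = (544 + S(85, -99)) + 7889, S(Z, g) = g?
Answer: 655798460143/936 ≈ 7.0064e+8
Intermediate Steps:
C = 8334 (C = (544 - 99) + 7889 = 445 + 7889 = 8334)
C/(1/(84070 + 1/(-5983 + (24856 - 2025)))) = 8334/(1/(84070 + 1/(-5983 + (24856 - 2025)))) = 8334/(1/(84070 + 1/(-5983 + 22831))) = 8334/(1/(84070 + 1/16848)) = 8334/(1/(1416411361/16848)) = 8334/(16848/1416411361) = 8334*(1416411361/16848) = 655798460143/936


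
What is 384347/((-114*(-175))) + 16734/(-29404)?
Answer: 1370936986/73326225 ≈ 18.696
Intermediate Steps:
384347/((-114*(-175))) + 16734/(-29404) = 384347/19950 + 16734*(-1/29404) = 384347*(1/19950) - 8367/14702 = 384347/19950 - 8367/14702 = 1370936986/73326225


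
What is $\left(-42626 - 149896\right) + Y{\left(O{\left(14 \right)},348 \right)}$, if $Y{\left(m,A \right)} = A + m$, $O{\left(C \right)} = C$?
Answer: $-192160$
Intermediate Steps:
$\left(-42626 - 149896\right) + Y{\left(O{\left(14 \right)},348 \right)} = \left(-42626 - 149896\right) + \left(348 + 14\right) = -192522 + 362 = -192160$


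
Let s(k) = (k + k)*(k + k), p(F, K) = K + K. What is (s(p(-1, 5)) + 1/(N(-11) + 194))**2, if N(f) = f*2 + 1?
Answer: 4788778401/29929 ≈ 1.6000e+5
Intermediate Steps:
p(F, K) = 2*K
N(f) = 1 + 2*f (N(f) = 2*f + 1 = 1 + 2*f)
s(k) = 4*k**2 (s(k) = (2*k)*(2*k) = 4*k**2)
(s(p(-1, 5)) + 1/(N(-11) + 194))**2 = (4*(2*5)**2 + 1/((1 + 2*(-11)) + 194))**2 = (4*10**2 + 1/((1 - 22) + 194))**2 = (4*100 + 1/(-21 + 194))**2 = (400 + 1/173)**2 = (69201/173)**2 = 4788778401/29929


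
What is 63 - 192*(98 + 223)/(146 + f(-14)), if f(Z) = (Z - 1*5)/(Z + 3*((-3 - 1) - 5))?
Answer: -2148597/6005 ≈ -357.80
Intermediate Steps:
f(Z) = (-5 + Z)/(-27 + Z) (f(Z) = (Z - 5)/(Z + 3*(-4 - 5)) = (-5 + Z)/(Z + 3*(-9)) = (-5 + Z)/(Z - 27) = (-5 + Z)/(-27 + Z))
63 - 192*(98 + 223)/(146 + f(-14)) = 63 - 192*(98 + 223)/(146 + (-5 - 14)/(-27 - 14)) = 63 - 61632/(146 - 19/(-41)) = 63 - 61632/(146 - 1/41*(-19)) = 63 - 61632/(146 + 19/41) = 63 - 61632/6005/41 = 63 - 61632*41/6005 = 63 - 192*13161/6005 = 63 - 2526912/6005 = -2148597/6005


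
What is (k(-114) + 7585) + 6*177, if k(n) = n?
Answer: 8533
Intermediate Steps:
(k(-114) + 7585) + 6*177 = (-114 + 7585) + 6*177 = 7471 + 1062 = 8533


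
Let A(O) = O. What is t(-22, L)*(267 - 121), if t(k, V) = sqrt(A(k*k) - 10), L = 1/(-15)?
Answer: 146*sqrt(474) ≈ 3178.6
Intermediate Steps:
L = -1/15 ≈ -0.066667
t(k, V) = sqrt(-10 + k**2) (t(k, V) = sqrt(k*k - 10) = sqrt(k**2 - 10) = sqrt(-10 + k**2))
t(-22, L)*(267 - 121) = sqrt(-10 + (-22)**2)*(267 - 121) = sqrt(-10 + 484)*146 = sqrt(474)*146 = 146*sqrt(474)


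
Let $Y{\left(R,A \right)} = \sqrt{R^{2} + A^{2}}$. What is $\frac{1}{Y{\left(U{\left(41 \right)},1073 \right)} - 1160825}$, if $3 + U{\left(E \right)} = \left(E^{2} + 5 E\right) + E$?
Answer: $- \frac{232165}{269501965504} - \frac{37 \sqrt{3545}}{1347509827520} \approx -8.6309 \cdot 10^{-7}$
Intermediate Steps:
$U{\left(E \right)} = -3 + E^{2} + 6 E$ ($U{\left(E \right)} = -3 + \left(\left(E^{2} + 5 E\right) + E\right) = -3 + \left(E^{2} + 6 E\right) = -3 + E^{2} + 6 E$)
$Y{\left(R,A \right)} = \sqrt{A^{2} + R^{2}}$
$\frac{1}{Y{\left(U{\left(41 \right)},1073 \right)} - 1160825} = \frac{1}{\sqrt{1073^{2} + \left(-3 + 41^{2} + 6 \cdot 41\right)^{2}} - 1160825} = \frac{1}{\sqrt{1151329 + \left(-3 + 1681 + 246\right)^{2}} - 1160825} = \frac{1}{\sqrt{1151329 + 1924^{2}} - 1160825} = \frac{1}{\sqrt{1151329 + 3701776} - 1160825} = \frac{1}{\sqrt{4853105} - 1160825} = \frac{1}{37 \sqrt{3545} - 1160825} = \frac{1}{-1160825 + 37 \sqrt{3545}}$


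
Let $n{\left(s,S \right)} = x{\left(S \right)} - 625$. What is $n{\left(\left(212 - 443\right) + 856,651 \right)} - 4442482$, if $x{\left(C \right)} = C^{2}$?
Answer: $-4019306$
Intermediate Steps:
$n{\left(s,S \right)} = -625 + S^{2}$ ($n{\left(s,S \right)} = S^{2} - 625 = -625 + S^{2}$)
$n{\left(\left(212 - 443\right) + 856,651 \right)} - 4442482 = \left(-625 + 651^{2}\right) - 4442482 = \left(-625 + 423801\right) - 4442482 = 423176 - 4442482 = -4019306$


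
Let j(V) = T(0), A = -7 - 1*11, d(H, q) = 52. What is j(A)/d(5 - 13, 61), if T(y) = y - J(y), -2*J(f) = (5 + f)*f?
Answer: 0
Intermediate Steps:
J(f) = -f*(5 + f)/2 (J(f) = -(5 + f)*f/2 = -f*(5 + f)/2)
A = -18 (A = -7 - 11 = -18)
T(y) = y + y*(5 + y)/2 (T(y) = y - (-1)*y*(5 + y)/2 = y + y*(5 + y)/2)
j(V) = 0 (j(V) = (½)*0*(7 + 0) = (½)*0*7 = 0)
j(A)/d(5 - 13, 61) = 0/52 = 0*(1/52) = 0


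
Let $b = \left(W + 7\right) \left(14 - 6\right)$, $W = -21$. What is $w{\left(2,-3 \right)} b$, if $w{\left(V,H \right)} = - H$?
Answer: $-336$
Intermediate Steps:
$b = -112$ ($b = \left(-21 + 7\right) \left(14 - 6\right) = \left(-14\right) 8 = -112$)
$w{\left(2,-3 \right)} b = \left(-1\right) \left(-3\right) \left(-112\right) = 3 \left(-112\right) = -336$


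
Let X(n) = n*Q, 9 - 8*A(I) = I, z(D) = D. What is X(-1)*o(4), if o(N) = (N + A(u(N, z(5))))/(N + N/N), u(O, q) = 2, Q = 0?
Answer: 0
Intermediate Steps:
A(I) = 9/8 - I/8
X(n) = 0 (X(n) = n*0 = 0)
o(N) = (7/8 + N)/(1 + N) (o(N) = (N + (9/8 - ⅛*2))/(N + N/N) = (N + (9/8 - ¼))/(N + 1) = (N + 7/8)/(1 + N) = (7/8 + N)/(1 + N))
X(-1)*o(4) = 0*((7/8 + 4)/(1 + 4)) = 0*((39/8)/5) = 0*((⅕)*(39/8)) = 0*(39/40) = 0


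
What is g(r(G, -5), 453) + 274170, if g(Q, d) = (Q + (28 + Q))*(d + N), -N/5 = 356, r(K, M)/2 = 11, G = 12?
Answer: 178626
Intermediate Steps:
r(K, M) = 22 (r(K, M) = 2*11 = 22)
N = -1780 (N = -5*356 = -1780)
g(Q, d) = (-1780 + d)*(28 + 2*Q) (g(Q, d) = (Q + (28 + Q))*(d - 1780) = (28 + 2*Q)*(-1780 + d) = (-1780 + d)*(28 + 2*Q))
g(r(G, -5), 453) + 274170 = (-49840 - 3560*22 + 28*453 + 2*22*453) + 274170 = (-49840 - 78320 + 12684 + 19932) + 274170 = -95544 + 274170 = 178626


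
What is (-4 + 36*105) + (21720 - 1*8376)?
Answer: 17120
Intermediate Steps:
(-4 + 36*105) + (21720 - 1*8376) = (-4 + 3780) + (21720 - 8376) = 3776 + 13344 = 17120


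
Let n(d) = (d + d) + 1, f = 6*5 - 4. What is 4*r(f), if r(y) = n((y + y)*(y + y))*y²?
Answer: 14625936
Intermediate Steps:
f = 26 (f = 30 - 4 = 26)
n(d) = 1 + 2*d (n(d) = 2*d + 1 = 1 + 2*d)
r(y) = y²*(1 + 8*y²) (r(y) = (1 + 2*((y + y)*(y + y)))*y² = (1 + 2*((2*y)*(2*y)))*y² = (1 + 2*(4*y²))*y² = (1 + 8*y²)*y² = y²*(1 + 8*y²))
4*r(f) = 4*(26² + 8*26⁴) = 4*(676 + 8*456976) = 4*(676 + 3655808) = 4*3656484 = 14625936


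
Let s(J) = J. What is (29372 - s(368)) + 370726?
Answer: 399730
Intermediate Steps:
(29372 - s(368)) + 370726 = (29372 - 1*368) + 370726 = (29372 - 368) + 370726 = 29004 + 370726 = 399730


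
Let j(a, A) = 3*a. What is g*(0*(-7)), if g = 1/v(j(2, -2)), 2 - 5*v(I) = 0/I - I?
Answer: 0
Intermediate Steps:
v(I) = ⅖ + I/5 (v(I) = ⅖ - (0/I - I)/5 = ⅖ - (0 - I)/5 = ⅖ - (-1)*I/5 = ⅖ + I/5)
g = 5/8 (g = 1/(⅖ + (3*2)/5) = 1/(⅖ + (⅕)*6) = 1/(⅖ + 6/5) = 1/(8/5) = 5/8 ≈ 0.62500)
g*(0*(-7)) = 5*(0*(-7))/8 = (5/8)*0 = 0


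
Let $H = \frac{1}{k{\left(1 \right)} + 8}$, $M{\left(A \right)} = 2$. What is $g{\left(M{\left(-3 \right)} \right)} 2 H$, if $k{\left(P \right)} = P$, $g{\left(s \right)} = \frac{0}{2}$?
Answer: $0$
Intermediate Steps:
$g{\left(s \right)} = 0$ ($g{\left(s \right)} = 0 \cdot \frac{1}{2} = 0$)
$H = \frac{1}{9}$ ($H = \frac{1}{1 + 8} = \frac{1}{9} \approx 0.11111$)
$g{\left(M{\left(-3 \right)} \right)} 2 H = 0 \cdot 2 \cdot \frac{1}{9} = 0 \cdot \frac{1}{9} = 0$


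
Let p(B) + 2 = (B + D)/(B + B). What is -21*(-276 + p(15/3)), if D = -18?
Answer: 58653/10 ≈ 5865.3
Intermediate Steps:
p(B) = -2 + (-18 + B)/(2*B) (p(B) = -2 + (B - 18)/(B + B) = -2 + (-18 + B)/((2*B)) = -2 + (-18 + B)*(1/(2*B)) = -2 + (-18 + B)/(2*B))
-21*(-276 + p(15/3)) = -21*(-276 + (-3/2 - 9/(15/3))) = -21*(-276 + (-3/2 - 9/(15*(⅓)))) = -21*(-276 + (-3/2 - 9/5)) = -21*(-276 - 33/10) = -21*(-2793/10) = 58653/10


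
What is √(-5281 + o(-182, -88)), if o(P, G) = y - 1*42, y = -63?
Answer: I*√5386 ≈ 73.389*I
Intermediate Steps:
o(P, G) = -105 (o(P, G) = -63 - 1*42 = -63 - 42 = -105)
√(-5281 + o(-182, -88)) = √(-5281 - 105) = √(-5386) = I*√5386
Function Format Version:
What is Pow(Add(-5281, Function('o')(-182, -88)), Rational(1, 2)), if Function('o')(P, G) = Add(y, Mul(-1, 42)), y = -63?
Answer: Mul(I, Pow(5386, Rational(1, 2))) ≈ Mul(73.389, I)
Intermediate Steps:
Function('o')(P, G) = -105 (Function('o')(P, G) = Add(-63, Mul(-1, 42)) = Add(-63, -42) = -105)
Pow(Add(-5281, Function('o')(-182, -88)), Rational(1, 2)) = Pow(Add(-5281, -105), Rational(1, 2)) = Pow(-5386, Rational(1, 2)) = Mul(I, Pow(5386, Rational(1, 2)))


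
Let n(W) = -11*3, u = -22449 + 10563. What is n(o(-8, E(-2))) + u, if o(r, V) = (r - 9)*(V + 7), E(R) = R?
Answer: -11919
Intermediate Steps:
u = -11886
o(r, V) = (-9 + r)*(7 + V)
n(W) = -33
n(o(-8, E(-2))) + u = -33 - 11886 = -11919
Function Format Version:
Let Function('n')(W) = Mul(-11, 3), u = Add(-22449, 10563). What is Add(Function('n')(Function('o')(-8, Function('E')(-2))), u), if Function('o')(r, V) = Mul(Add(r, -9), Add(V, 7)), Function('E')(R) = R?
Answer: -11919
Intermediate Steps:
u = -11886
Function('o')(r, V) = Mul(Add(-9, r), Add(7, V))
Function('n')(W) = -33
Add(Function('n')(Function('o')(-8, Function('E')(-2))), u) = Add(-33, -11886) = -11919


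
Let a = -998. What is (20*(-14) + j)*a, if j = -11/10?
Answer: 1402689/5 ≈ 2.8054e+5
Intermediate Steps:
j = -11/10 (j = -11*⅒ = -11/10 ≈ -1.1000)
(20*(-14) + j)*a = (20*(-14) - 11/10)*(-998) = (-280 - 11/10)*(-998) = -2811/10*(-998) = 1402689/5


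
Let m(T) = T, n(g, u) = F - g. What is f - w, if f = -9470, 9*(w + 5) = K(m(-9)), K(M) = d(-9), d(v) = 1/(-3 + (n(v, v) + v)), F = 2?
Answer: -85184/9 ≈ -9464.9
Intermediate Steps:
n(g, u) = 2 - g
d(v) = -1 (d(v) = 1/(-3 + ((2 - v) + v)) = 1/(-3 + 2) = 1/(-1) = -1)
K(M) = -1
w = -46/9 (w = -5 + (1/9)*(-1) = -5 - 1/9 = -46/9 ≈ -5.1111)
f - w = -9470 - 1*(-46/9) = -9470 + 46/9 = -85184/9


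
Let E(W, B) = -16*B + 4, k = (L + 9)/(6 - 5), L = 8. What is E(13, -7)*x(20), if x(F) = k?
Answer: 1972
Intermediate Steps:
k = 17 (k = (8 + 9)/(6 - 5) = 17/1 = 17*1 = 17)
x(F) = 17
E(W, B) = 4 - 16*B
E(13, -7)*x(20) = (4 - 16*(-7))*17 = (4 + 112)*17 = 116*17 = 1972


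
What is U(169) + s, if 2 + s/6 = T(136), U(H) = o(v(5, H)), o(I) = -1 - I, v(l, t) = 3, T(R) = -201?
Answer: -1222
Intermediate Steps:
U(H) = -4 (U(H) = -1 - 1*3 = -1 - 3 = -4)
s = -1218 (s = -12 + 6*(-201) = -12 - 1206 = -1218)
U(169) + s = -4 - 1218 = -1222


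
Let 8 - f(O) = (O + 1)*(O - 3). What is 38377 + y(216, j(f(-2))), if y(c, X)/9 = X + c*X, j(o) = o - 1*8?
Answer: 28612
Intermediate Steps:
f(O) = 8 - (1 + O)*(-3 + O) (f(O) = 8 - (O + 1)*(O - 3) = 8 - (1 + O)*(-3 + O))
j(o) = -8 + o (j(o) = o - 8 = -8 + o)
y(c, X) = 9*X + 9*X*c (y(c, X) = 9*(X + c*X) = 9*(X + X*c) = 9*X + 9*X*c)
38377 + y(216, j(f(-2))) = 38377 + 9*(-8 + (11 - 1*(-2)² + 2*(-2)))*(1 + 216) = 38377 + 9*(-8 + (11 - 1*4 - 4))*217 = 38377 + 9*(-8 + (11 - 4 - 4))*217 = 38377 + 9*(-8 + 3)*217 = 38377 + 9*(-5)*217 = 38377 - 9765 = 28612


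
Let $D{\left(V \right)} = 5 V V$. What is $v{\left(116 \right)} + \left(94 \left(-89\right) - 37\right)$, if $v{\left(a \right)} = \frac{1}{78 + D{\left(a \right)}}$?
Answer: $- \frac{566009273}{67358} \approx -8403.0$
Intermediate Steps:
$D{\left(V \right)} = 5 V^{2}$
$v{\left(a \right)} = \frac{1}{78 + 5 a^{2}}$
$v{\left(116 \right)} + \left(94 \left(-89\right) - 37\right) = \frac{1}{78 + 5 \cdot 116^{2}} + \left(94 \left(-89\right) - 37\right) = \frac{1}{78 + 5 \cdot 13456} - 8403 = \frac{1}{78 + 67280} - 8403 = \frac{1}{67358} - 8403 = - \frac{566009273}{67358}$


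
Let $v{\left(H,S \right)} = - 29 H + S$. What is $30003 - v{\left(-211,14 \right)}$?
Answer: $23870$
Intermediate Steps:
$v{\left(H,S \right)} = S - 29 H$
$30003 - v{\left(-211,14 \right)} = 30003 - \left(14 - -6119\right) = 30003 - \left(14 + 6119\right) = 30003 - 6133 = 23870$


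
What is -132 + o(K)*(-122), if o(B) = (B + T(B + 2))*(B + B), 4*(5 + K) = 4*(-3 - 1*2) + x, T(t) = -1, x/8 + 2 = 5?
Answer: -5012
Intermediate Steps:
x = 24 (x = -16 + 8*5 = -16 + 40 = 24)
K = -4 (K = -5 + (4*(-3 - 1*2) + 24)/4 = -5 + (4*(-3 - 2) + 24)/4 = -5 + (4*(-5) + 24)/4 = -5 + (-20 + 24)/4 = -5 + (1/4)*4 = -5 + 1 = -4)
o(B) = 2*B*(-1 + B) (o(B) = (B - 1)*(B + B) = (-1 + B)*(2*B) = 2*B*(-1 + B))
-132 + o(K)*(-122) = -132 + (2*(-4)*(-1 - 4))*(-122) = -132 + (2*(-4)*(-5))*(-122) = -132 + 40*(-122) = -132 - 4880 = -5012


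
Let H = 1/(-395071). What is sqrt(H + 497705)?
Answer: sqrt(77682341406985834)/395071 ≈ 705.48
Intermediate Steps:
H = -1/395071 ≈ -2.5312e-6
sqrt(H + 497705) = sqrt(-1/395071 + 497705) = sqrt(196628812054/395071) = sqrt(77682341406985834)/395071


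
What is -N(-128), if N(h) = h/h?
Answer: -1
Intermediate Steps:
N(h) = 1
-N(-128) = -1*1 = -1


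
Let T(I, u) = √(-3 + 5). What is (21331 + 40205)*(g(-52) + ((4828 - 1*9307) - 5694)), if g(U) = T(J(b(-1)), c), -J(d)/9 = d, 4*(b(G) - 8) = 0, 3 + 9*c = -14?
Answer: -626005728 + 61536*√2 ≈ -6.2592e+8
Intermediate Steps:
c = -17/9 (c = -⅓ + (⅑)*(-14) = -⅓ - 14/9 = -17/9 ≈ -1.8889)
b(G) = 8 (b(G) = 8 + (¼)*0 = 8 + 0 = 8)
J(d) = -9*d
T(I, u) = √2
g(U) = √2
(21331 + 40205)*(g(-52) + ((4828 - 1*9307) - 5694)) = (21331 + 40205)*(√2 + ((4828 - 1*9307) - 5694)) = 61536*(√2 + ((4828 - 9307) - 5694)) = 61536*(√2 + (-4479 - 5694)) = 61536*(√2 - 10173) = 61536*(-10173 + √2) = -626005728 + 61536*√2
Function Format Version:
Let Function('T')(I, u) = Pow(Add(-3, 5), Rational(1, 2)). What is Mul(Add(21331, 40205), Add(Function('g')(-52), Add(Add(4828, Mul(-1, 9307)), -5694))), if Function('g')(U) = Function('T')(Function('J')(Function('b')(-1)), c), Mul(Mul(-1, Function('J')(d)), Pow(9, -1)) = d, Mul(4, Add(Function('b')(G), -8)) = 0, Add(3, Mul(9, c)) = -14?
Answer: Add(-626005728, Mul(61536, Pow(2, Rational(1, 2)))) ≈ -6.2592e+8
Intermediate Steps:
c = Rational(-17, 9) (c = Add(Rational(-1, 3), Mul(Rational(1, 9), -14)) = Add(Rational(-1, 3), Rational(-14, 9)) = Rational(-17, 9) ≈ -1.8889)
Function('b')(G) = 8 (Function('b')(G) = Add(8, Mul(Rational(1, 4), 0)) = Add(8, 0) = 8)
Function('J')(d) = Mul(-9, d)
Function('T')(I, u) = Pow(2, Rational(1, 2))
Function('g')(U) = Pow(2, Rational(1, 2))
Mul(Add(21331, 40205), Add(Function('g')(-52), Add(Add(4828, Mul(-1, 9307)), -5694))) = Mul(Add(21331, 40205), Add(Pow(2, Rational(1, 2)), Add(Add(4828, Mul(-1, 9307)), -5694))) = Mul(61536, Add(Pow(2, Rational(1, 2)), Add(Add(4828, -9307), -5694))) = Mul(61536, Add(Pow(2, Rational(1, 2)), Add(-4479, -5694))) = Mul(61536, Add(Pow(2, Rational(1, 2)), -10173)) = Mul(61536, Add(-10173, Pow(2, Rational(1, 2)))) = Add(-626005728, Mul(61536, Pow(2, Rational(1, 2))))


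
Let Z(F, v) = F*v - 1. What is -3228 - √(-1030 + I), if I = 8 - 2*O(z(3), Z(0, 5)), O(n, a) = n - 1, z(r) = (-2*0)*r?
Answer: -3228 - 2*I*√255 ≈ -3228.0 - 31.937*I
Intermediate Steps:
z(r) = 0 (z(r) = 0*r = 0)
Z(F, v) = -1 + F*v
O(n, a) = -1 + n
I = 10 (I = 8 - 2*(-1 + 0) = 8 - 2*(-1) = 8 + 2 = 10)
-3228 - √(-1030 + I) = -3228 - √(-1030 + 10) = -3228 - √(-1020) = -3228 - 2*I*√255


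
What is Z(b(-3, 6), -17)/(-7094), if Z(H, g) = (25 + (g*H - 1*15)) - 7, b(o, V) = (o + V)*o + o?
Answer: -207/7094 ≈ -0.029180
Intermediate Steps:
b(o, V) = o + o*(V + o) (b(o, V) = (V + o)*o + o = o*(V + o) + o = o + o*(V + o))
Z(H, g) = 3 + H*g (Z(H, g) = (25 + (H*g - 15)) - 7 = (25 + (-15 + H*g)) - 7 = (10 + H*g) - 7 = 3 + H*g)
Z(b(-3, 6), -17)/(-7094) = (3 - 3*(1 + 6 - 3)*(-17))/(-7094) = (3 - 3*4*(-17))*(-1/7094) = (3 - 12*(-17))*(-1/7094) = (3 + 204)*(-1/7094) = 207*(-1/7094) = -207/7094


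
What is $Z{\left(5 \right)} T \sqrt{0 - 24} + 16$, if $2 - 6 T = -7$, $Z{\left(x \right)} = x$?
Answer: $16 + 15 i \sqrt{6} \approx 16.0 + 36.742 i$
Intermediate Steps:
$T = \frac{3}{2}$ ($T = \frac{1}{3} - - \frac{7}{6} = \frac{1}{3} + \frac{7}{6} = \frac{3}{2} \approx 1.5$)
$Z{\left(5 \right)} T \sqrt{0 - 24} + 16 = 5 \cdot \frac{3}{2} \sqrt{0 - 24} + 16 = \frac{15 \sqrt{-24}}{2} + 16 = \frac{15 \cdot 2 i \sqrt{6}}{2} + 16 = 15 i \sqrt{6} + 16 = 16 + 15 i \sqrt{6}$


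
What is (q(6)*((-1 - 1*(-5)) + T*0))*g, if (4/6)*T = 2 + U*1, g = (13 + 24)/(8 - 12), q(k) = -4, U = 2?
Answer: 148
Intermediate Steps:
g = -37/4 (g = 37/(-4) = 37*(-¼) = -37/4 ≈ -9.2500)
T = 6 (T = 3*(2 + 2*1)/2 = 3*(2 + 2)/2 = (3/2)*4 = 6)
(q(6)*((-1 - 1*(-5)) + T*0))*g = -4*((-1 - 1*(-5)) + 6*0)*(-37/4) = -4*((-1 + 5) + 0)*(-37/4) = -4*(4 + 0)*(-37/4) = -4*4*(-37/4) = -16*(-37/4) = 148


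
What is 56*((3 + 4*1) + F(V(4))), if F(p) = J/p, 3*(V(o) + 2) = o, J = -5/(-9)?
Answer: 1036/3 ≈ 345.33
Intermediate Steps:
J = 5/9 (J = -5*(-⅑) = 5/9 ≈ 0.55556)
V(o) = -2 + o/3
F(p) = 5/(9*p)
56*((3 + 4*1) + F(V(4))) = 56*((3 + 4*1) + 5/(9*(-2 + (⅓)*4))) = 56*((3 + 4) + 5/(9*(-2 + 4/3))) = 56*(7 + 5/(9*(-⅔))) = 56*(7 + (5/9)*(-3/2)) = 56*(7 - ⅚) = 56*(37/6) = 1036/3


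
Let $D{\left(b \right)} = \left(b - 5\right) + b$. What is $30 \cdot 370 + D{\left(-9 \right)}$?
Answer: $11077$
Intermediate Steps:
$D{\left(b \right)} = -5 + 2 b$ ($D{\left(b \right)} = \left(-5 + b\right) + b = -5 + 2 b$)
$30 \cdot 370 + D{\left(-9 \right)} = 30 \cdot 370 + \left(-5 + 2 \left(-9\right)\right) = 11100 - 23 = 11077$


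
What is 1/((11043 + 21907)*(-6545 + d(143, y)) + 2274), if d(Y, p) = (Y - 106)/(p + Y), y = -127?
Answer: -8/1724634233 ≈ -4.6387e-9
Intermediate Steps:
d(Y, p) = (-106 + Y)/(Y + p)
1/((11043 + 21907)*(-6545 + d(143, y)) + 2274) = 1/((11043 + 21907)*(-6545 + (-106 + 143)/(143 - 127)) + 2274) = 1/(32950*(-6545 + 37/16) + 2274) = 1/(32950*(-104683/16) + 2274) = 1/(-1724652425/8 + 2274) = 1/(-1724634233/8) = -8/1724634233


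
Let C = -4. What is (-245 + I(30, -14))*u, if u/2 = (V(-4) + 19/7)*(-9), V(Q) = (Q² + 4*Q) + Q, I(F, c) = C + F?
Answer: -35478/7 ≈ -5068.3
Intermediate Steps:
I(F, c) = -4 + F
V(Q) = Q² + 5*Q
u = 162/7 (u = 2*((-4*(5 - 4) + 19/7)*(-9)) = 2*((-4*1 + 19*(⅐))*(-9)) = 2*((-4 + 19/7)*(-9)) = 2*(-9/7*(-9)) = 2*(81/7) = 162/7 ≈ 23.143)
(-245 + I(30, -14))*u = (-245 + (-4 + 30))*(162/7) = (-245 + 26)*(162/7) = -219*162/7 = -35478/7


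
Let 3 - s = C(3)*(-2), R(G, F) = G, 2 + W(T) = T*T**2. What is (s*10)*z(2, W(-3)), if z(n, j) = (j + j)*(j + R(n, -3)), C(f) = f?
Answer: 140940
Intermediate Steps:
W(T) = -2 + T**3 (W(T) = -2 + T*T**2 = -2 + T**3)
s = 9 (s = 3 - 3*(-2) = 3 - 1*(-6) = 3 + 6 = 9)
z(n, j) = 2*j*(j + n) (z(n, j) = (j + j)*(j + n) = (2*j)*(j + n) = 2*j*(j + n))
(s*10)*z(2, W(-3)) = (9*10)*(2*(-2 + (-3)**3)*((-2 + (-3)**3) + 2)) = 90*(2*(-2 - 27)*((-2 - 27) + 2)) = 90*(2*(-29)*(-29 + 2)) = 90*(2*(-29)*(-27)) = 90*1566 = 140940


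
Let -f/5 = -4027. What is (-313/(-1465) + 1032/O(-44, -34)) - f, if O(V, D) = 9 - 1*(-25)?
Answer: -500700914/24905 ≈ -20104.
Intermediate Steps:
f = 20135 (f = -5*(-4027) = 20135)
O(V, D) = 34 (O(V, D) = 9 + 25 = 34)
(-313/(-1465) + 1032/O(-44, -34)) - f = (-313/(-1465) + 1032/34) - 1*20135 = (-313*(-1/1465) + 1032*(1/34)) - 20135 = (313/1465 + 516/17) - 20135 = 761261/24905 - 20135 = -500700914/24905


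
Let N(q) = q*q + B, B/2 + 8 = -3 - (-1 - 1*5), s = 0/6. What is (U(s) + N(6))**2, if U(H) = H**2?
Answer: 676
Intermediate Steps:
s = 0 (s = 0*(1/6) = 0)
B = -10 (B = -16 + 2*(-3 - (-1 - 1*5)) = -16 + 2*(-3 - (-1 - 5)) = -16 + 2*(-3 - 1*(-6)) = -16 + 2*(-3 + 6) = -16 + 2*3 = -16 + 6 = -10)
N(q) = -10 + q**2 (N(q) = q*q - 10 = q**2 - 10 = -10 + q**2)
(U(s) + N(6))**2 = (0**2 + (-10 + 6**2))**2 = (0 + (-10 + 36))**2 = (0 + 26)**2 = 26**2 = 676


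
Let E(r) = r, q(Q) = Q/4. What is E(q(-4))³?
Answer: -1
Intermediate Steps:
q(Q) = Q/4 (q(Q) = Q*(¼) = Q/4)
E(q(-4))³ = ((¼)*(-4))³ = (-1)³ = -1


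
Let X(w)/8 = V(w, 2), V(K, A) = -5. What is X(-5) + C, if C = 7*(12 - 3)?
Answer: 23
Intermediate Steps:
X(w) = -40 (X(w) = 8*(-5) = -40)
C = 63 (C = 7*9 = 63)
X(-5) + C = -40 + 63 = 23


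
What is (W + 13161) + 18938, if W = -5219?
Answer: 26880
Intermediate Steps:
(W + 13161) + 18938 = (-5219 + 13161) + 18938 = 7942 + 18938 = 26880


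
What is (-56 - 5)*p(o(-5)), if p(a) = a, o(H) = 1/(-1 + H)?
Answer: 61/6 ≈ 10.167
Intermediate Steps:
(-56 - 5)*p(o(-5)) = (-56 - 5)/(-1 - 5) = -61/(-6) = -61*(-⅙) = 61/6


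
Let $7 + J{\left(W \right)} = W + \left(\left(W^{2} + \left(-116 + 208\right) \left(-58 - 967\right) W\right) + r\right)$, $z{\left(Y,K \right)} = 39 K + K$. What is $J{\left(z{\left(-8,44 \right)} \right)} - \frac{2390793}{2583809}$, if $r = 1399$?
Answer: $- \frac{420817863578425}{2583809} \approx -1.6287 \cdot 10^{8}$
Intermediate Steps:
$z{\left(Y,K \right)} = 40 K$
$J{\left(W \right)} = 1392 + W^{2} - 94299 W$ ($J{\left(W \right)} = -7 + \left(W + \left(\left(W^{2} + \left(-116 + 208\right) \left(-58 - 967\right) W\right) + 1399\right)\right) = -7 + \left(W + \left(\left(W^{2} + 92 \left(-1025\right) W\right) + 1399\right)\right) = -7 + \left(W + \left(\left(W^{2} - 94300 W\right) + 1399\right)\right) = -7 + \left(W + \left(1399 + W^{2} - 94300 W\right)\right) = -7 + \left(1399 + W^{2} - 94299 W\right) = 1392 + W^{2} - 94299 W$)
$J{\left(z{\left(-8,44 \right)} \right)} - \frac{2390793}{2583809} = \left(1392 + \left(40 \cdot 44\right)^{2} - 94299 \cdot 40 \cdot 44\right) - \frac{2390793}{2583809} = \left(1392 + 1760^{2} - 165966240\right) - \frac{2390793}{2583809} = \left(1392 + 3097600 - 165966240\right) - \frac{2390793}{2583809} = -162867248 - \frac{2390793}{2583809} = - \frac{420817863578425}{2583809}$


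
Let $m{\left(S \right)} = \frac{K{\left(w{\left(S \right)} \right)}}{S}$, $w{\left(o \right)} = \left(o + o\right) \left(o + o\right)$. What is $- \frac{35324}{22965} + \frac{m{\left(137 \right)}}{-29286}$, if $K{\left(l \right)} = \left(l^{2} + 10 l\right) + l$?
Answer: $- \frac{52555048778}{37364055} \approx -1406.6$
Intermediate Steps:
$w{\left(o \right)} = 4 o^{2}$ ($w{\left(o \right)} = 2 o 2 o = 4 o^{2}$)
$K{\left(l \right)} = l^{2} + 11 l$
$m{\left(S \right)} = 4 S \left(11 + 4 S^{2}\right)$ ($m{\left(S \right)} = \frac{4 S^{2} \left(11 + 4 S^{2}\right)}{S} = 4 S \left(11 + 4 S^{2}\right)$)
$- \frac{35324}{22965} + \frac{m{\left(137 \right)}}{-29286} = - \frac{35324}{22965} + \frac{16 \cdot 137^{3} + 44 \cdot 137}{-29286} = \left(-35324\right) \frac{1}{22965} + \left(16 \cdot 2571353 + 6028\right) \left(- \frac{1}{29286}\right) = - \frac{35324}{22965} + \left(41141648 + 6028\right) \left(- \frac{1}{29286}\right) = - \frac{35324}{22965} + 41147676 \left(- \frac{1}{29286}\right) = - \frac{35324}{22965} - \frac{2285982}{1627} = - \frac{52555048778}{37364055}$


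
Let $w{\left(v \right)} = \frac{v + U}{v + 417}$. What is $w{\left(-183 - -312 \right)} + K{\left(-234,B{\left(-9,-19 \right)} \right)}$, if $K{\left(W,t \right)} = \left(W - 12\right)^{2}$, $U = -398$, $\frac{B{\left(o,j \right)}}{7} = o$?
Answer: $\frac{33041467}{546} \approx 60516.0$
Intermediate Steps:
$B{\left(o,j \right)} = 7 o$
$w{\left(v \right)} = \frac{-398 + v}{417 + v}$ ($w{\left(v \right)} = \frac{v - 398}{v + 417} = \frac{-398 + v}{417 + v}$)
$K{\left(W,t \right)} = \left(-12 + W\right)^{2}$
$w{\left(-183 - -312 \right)} + K{\left(-234,B{\left(-9,-19 \right)} \right)} = \frac{-398 - -129}{417 - -129} + \left(-12 - 234\right)^{2} = \frac{-398 + \left(-183 + 312\right)}{417 + \left(-183 + 312\right)} + \left(-246\right)^{2} = \frac{-398 + 129}{417 + 129} + 60516 = \frac{1}{546} \left(-269\right) + 60516 = - \frac{269}{546} + 60516 = \frac{33041467}{546}$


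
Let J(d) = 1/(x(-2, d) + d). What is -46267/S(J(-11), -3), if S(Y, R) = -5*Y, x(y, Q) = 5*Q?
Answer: -3053622/5 ≈ -6.1072e+5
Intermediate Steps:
J(d) = 1/(6*d) (J(d) = 1/(5*d + d) = 1/(6*d))
-46267/S(J(-11), -3) = -46267/((-5/(6*(-11)))) = -46267/((-5*(-1)/(6*11))) = -46267/((-5*(-1/66))) = -46267/5/66 = -46267*66/5 = -3053622/5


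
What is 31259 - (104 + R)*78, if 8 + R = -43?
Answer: 27125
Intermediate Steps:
R = -51 (R = -8 - 43 = -51)
31259 - (104 + R)*78 = 31259 - (104 - 51)*78 = 31259 - 53*78 = 31259 - 1*4134 = 31259 - 4134 = 27125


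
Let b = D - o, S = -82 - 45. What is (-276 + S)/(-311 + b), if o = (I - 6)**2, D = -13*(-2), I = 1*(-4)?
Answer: 403/385 ≈ 1.0468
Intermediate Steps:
I = -4
D = 26
o = 100 (o = (-4 - 6)**2 = (-10)**2 = 100)
S = -127
b = -74 (b = 26 - 1*100 = 26 - 100 = -74)
(-276 + S)/(-311 + b) = (-276 - 127)/(-311 - 74) = -403/(-385) = -403*(-1/385) = 403/385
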